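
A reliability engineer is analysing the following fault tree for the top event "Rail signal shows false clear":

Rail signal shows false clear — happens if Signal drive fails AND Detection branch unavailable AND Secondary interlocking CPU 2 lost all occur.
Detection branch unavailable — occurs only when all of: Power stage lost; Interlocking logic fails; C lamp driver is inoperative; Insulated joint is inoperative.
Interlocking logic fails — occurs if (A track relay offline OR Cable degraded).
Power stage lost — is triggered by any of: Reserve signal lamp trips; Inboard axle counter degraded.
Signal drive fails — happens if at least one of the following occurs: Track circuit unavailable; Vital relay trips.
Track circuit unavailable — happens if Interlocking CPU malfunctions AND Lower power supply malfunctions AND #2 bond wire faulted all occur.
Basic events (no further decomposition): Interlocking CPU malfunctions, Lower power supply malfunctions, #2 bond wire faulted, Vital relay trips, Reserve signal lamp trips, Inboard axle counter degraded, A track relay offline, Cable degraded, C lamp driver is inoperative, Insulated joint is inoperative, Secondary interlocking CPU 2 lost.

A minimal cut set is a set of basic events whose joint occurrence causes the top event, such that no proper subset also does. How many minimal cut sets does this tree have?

Track circuit unavailable [AND]: one cut set from each child combined → 1 × 1 × 1 = 1 cut set(s).
Signal drive fails [OR]: union of children's cut sets → 2 cut set(s).
Power stage lost [OR]: union of children's cut sets → 2 cut set(s).
Interlocking logic fails [OR]: union of children's cut sets → 2 cut set(s).
Detection branch unavailable [AND]: one cut set from each child combined → 2 × 2 × 1 × 1 = 4 cut set(s).
Rail signal shows false clear [AND]: one cut set from each child combined → 2 × 4 × 1 = 8 cut set(s).
Minimal cut sets: {#2 bond wire faulted, A track relay offline, C lamp driver is inoperative, Insulated joint is inoperative, Interlocking CPU malfunctions, Lower power supply malfunctions, Reserve signal lamp trips, Secondary interlocking CPU 2 lost}; {#2 bond wire faulted, C lamp driver is inoperative, Cable degraded, Insulated joint is inoperative, Interlocking CPU malfunctions, Lower power supply malfunctions, Reserve signal lamp trips, Secondary interlocking CPU 2 lost}; {#2 bond wire faulted, A track relay offline, C lamp driver is inoperative, Inboard axle counter degraded, Insulated joint is inoperative, Interlocking CPU malfunctions, Lower power supply malfunctions, Secondary interlocking CPU 2 lost}; {#2 bond wire faulted, C lamp driver is inoperative, Cable degraded, Inboard axle counter degraded, Insulated joint is inoperative, Interlocking CPU malfunctions, Lower power supply malfunctions, Secondary interlocking CPU 2 lost}; {A track relay offline, C lamp driver is inoperative, Insulated joint is inoperative, Reserve signal lamp trips, Secondary interlocking CPU 2 lost, Vital relay trips}; {C lamp driver is inoperative, Cable degraded, Insulated joint is inoperative, Reserve signal lamp trips, Secondary interlocking CPU 2 lost, Vital relay trips}; {A track relay offline, C lamp driver is inoperative, Inboard axle counter degraded, Insulated joint is inoperative, Secondary interlocking CPU 2 lost, Vital relay trips}; {C lamp driver is inoperative, Cable degraded, Inboard axle counter degraded, Insulated joint is inoperative, Secondary interlocking CPU 2 lost, Vital relay trips}.

8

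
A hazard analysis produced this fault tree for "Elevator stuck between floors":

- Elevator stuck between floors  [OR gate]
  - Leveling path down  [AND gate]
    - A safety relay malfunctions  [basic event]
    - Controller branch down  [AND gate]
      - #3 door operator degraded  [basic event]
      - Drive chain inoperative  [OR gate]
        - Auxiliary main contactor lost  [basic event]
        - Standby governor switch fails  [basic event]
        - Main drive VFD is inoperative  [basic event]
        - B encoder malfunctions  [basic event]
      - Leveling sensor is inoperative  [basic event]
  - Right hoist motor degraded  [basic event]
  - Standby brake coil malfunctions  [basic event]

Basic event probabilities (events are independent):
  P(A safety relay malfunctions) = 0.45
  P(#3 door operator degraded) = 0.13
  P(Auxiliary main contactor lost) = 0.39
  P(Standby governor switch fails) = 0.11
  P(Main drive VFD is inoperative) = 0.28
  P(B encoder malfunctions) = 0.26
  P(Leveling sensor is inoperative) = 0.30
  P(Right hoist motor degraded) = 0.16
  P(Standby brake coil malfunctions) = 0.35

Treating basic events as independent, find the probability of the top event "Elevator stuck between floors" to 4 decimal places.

0.4608

P(Drive chain inoperative) [OR] = 1 − (1−0.39) × (1−0.11) × (1−0.28) × (1−0.26) = 0.710743
P(Controller branch down) [AND] = 0.13 × 0.710743 × 0.30 = 0.027719
P(Leveling path down) [AND] = 0.45 × 0.027719 = 0.012474
P(Elevator stuck between floors) [OR] = 1 − (1−0.012474) × (1−0.16) × (1−0.35) = 0.460811
Rounded to 4 decimal places: P(Elevator stuck between floors) ≈ 0.4608.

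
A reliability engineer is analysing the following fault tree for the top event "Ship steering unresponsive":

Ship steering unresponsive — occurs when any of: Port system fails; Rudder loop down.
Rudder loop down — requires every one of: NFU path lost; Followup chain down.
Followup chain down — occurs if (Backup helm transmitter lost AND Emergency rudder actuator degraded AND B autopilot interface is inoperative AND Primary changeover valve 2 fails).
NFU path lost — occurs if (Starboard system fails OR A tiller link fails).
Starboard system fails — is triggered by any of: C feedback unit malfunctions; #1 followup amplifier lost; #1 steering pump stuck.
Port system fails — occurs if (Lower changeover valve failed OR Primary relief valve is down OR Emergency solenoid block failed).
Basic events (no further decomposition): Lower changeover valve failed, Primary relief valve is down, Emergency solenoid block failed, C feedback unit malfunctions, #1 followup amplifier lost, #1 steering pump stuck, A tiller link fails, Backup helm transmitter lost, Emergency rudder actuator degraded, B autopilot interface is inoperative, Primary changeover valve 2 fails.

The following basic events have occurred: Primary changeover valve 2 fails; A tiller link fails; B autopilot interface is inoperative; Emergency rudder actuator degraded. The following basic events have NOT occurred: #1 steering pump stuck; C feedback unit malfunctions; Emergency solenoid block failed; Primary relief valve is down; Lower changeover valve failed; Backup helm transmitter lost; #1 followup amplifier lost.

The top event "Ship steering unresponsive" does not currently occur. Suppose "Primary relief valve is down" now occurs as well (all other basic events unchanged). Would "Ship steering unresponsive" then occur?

Yes

Counterfactual: set "Primary relief valve is down" to occurred.
Port system fails [OR]: Lower changeover valve failed=not, Primary relief valve is down=occurs, Emergency solenoid block failed=not → at least one input occurs → occurs.
Starboard system fails [OR]: C feedback unit malfunctions=not, #1 followup amplifier lost=not, #1 steering pump stuck=not → no input occurs → does not occur.
NFU path lost [OR]: Starboard system fails=not, A tiller link fails=occurs → at least one input occurs → occurs.
Followup chain down [AND]: Backup helm transmitter lost=not, Emergency rudder actuator degraded=occurs, B autopilot interface is inoperative=occurs, Primary changeover valve 2 fails=occurs → not all inputs occur → does not occur.
Rudder loop down [AND]: NFU path lost=occurs, Followup chain down=not → not all inputs occur → does not occur.
Ship steering unresponsive [OR]: Port system fails=occurs, Rudder loop down=not → at least one input occurs → occurs.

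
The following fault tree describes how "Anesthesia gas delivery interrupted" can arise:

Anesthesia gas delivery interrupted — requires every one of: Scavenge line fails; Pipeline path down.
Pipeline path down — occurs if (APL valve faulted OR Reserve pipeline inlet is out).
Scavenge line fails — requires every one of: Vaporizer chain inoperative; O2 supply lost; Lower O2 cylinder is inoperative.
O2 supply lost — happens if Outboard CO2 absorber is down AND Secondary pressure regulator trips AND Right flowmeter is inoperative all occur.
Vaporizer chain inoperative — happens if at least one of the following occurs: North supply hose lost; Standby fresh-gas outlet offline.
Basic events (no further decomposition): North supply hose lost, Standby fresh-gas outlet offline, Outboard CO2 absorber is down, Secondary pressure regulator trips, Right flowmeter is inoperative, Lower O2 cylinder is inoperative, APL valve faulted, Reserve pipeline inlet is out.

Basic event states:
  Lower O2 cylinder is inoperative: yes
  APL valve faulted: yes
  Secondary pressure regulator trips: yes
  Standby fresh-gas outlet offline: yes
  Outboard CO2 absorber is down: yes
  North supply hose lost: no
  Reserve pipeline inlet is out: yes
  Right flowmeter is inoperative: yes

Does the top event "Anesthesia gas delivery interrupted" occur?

Yes

Vaporizer chain inoperative [OR]: North supply hose lost=not, Standby fresh-gas outlet offline=occurs → at least one input occurs → occurs.
O2 supply lost [AND]: Outboard CO2 absorber is down=occurs, Secondary pressure regulator trips=occurs, Right flowmeter is inoperative=occurs → all inputs occur → occurs.
Scavenge line fails [AND]: Vaporizer chain inoperative=occurs, O2 supply lost=occurs, Lower O2 cylinder is inoperative=occurs → all inputs occur → occurs.
Pipeline path down [OR]: APL valve faulted=occurs, Reserve pipeline inlet is out=occurs → at least one input occurs → occurs.
Anesthesia gas delivery interrupted [AND]: Scavenge line fails=occurs, Pipeline path down=occurs → all inputs occur → occurs.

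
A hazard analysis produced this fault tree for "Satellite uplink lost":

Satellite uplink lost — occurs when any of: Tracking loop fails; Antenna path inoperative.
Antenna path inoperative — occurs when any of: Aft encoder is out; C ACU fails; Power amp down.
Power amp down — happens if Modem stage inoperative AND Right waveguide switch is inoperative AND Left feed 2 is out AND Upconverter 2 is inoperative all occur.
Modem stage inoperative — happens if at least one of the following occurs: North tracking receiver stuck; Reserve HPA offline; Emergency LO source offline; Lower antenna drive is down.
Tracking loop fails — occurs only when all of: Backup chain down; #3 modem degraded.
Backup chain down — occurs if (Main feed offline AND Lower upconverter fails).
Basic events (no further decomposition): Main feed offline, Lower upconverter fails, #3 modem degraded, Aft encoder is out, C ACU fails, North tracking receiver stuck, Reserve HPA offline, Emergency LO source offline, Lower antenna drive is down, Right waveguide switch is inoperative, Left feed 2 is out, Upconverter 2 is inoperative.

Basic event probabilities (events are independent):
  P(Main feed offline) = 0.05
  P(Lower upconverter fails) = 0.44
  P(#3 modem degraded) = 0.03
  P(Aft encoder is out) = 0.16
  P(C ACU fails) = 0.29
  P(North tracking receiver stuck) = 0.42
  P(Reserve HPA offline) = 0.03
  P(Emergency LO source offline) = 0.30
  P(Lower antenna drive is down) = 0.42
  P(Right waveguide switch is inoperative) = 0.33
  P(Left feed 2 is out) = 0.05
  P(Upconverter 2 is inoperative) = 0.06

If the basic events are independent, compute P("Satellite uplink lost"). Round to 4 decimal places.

P(Backup chain down) [AND] = 0.05 × 0.44 = 0.022000
P(Tracking loop fails) [AND] = 0.022000 × 0.03 = 0.000660
P(Modem stage inoperative) [OR] = 1 − (1−0.42) × (1−0.03) × (1−0.30) × (1−0.42) = 0.771584
P(Power amp down) [AND] = 0.771584 × 0.33 × 0.05 × 0.06 = 0.000764
P(Antenna path inoperative) [OR] = 1 − (1−0.16) × (1−0.29) × (1−0.000764) = 0.404056
P(Satellite uplink lost) [OR] = 1 − (1−0.000660) × (1−0.404056) = 0.404449
Rounded to 4 decimal places: P(Satellite uplink lost) ≈ 0.4044.

0.4044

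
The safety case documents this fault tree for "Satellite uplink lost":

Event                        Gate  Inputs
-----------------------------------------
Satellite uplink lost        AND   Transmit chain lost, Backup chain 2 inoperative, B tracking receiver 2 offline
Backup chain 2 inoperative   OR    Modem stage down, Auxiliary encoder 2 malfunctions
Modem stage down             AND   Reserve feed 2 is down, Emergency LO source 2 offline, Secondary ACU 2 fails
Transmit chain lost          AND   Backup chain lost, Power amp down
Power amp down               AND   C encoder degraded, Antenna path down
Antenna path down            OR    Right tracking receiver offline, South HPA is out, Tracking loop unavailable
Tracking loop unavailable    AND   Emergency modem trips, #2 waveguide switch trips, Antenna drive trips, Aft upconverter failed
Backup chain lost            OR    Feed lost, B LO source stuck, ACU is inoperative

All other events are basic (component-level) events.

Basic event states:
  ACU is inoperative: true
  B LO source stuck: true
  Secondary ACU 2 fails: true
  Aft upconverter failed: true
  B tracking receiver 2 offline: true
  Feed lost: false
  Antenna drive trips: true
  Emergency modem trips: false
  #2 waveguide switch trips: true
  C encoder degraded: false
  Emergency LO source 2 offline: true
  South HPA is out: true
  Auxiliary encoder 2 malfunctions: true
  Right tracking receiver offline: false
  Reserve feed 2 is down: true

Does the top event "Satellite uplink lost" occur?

No

Backup chain lost [OR]: Feed lost=not, B LO source stuck=occurs, ACU is inoperative=occurs → at least one input occurs → occurs.
Tracking loop unavailable [AND]: Emergency modem trips=not, #2 waveguide switch trips=occurs, Antenna drive trips=occurs, Aft upconverter failed=occurs → not all inputs occur → does not occur.
Antenna path down [OR]: Right tracking receiver offline=not, South HPA is out=occurs, Tracking loop unavailable=not → at least one input occurs → occurs.
Power amp down [AND]: C encoder degraded=not, Antenna path down=occurs → not all inputs occur → does not occur.
Transmit chain lost [AND]: Backup chain lost=occurs, Power amp down=not → not all inputs occur → does not occur.
Modem stage down [AND]: Reserve feed 2 is down=occurs, Emergency LO source 2 offline=occurs, Secondary ACU 2 fails=occurs → all inputs occur → occurs.
Backup chain 2 inoperative [OR]: Modem stage down=occurs, Auxiliary encoder 2 malfunctions=occurs → at least one input occurs → occurs.
Satellite uplink lost [AND]: Transmit chain lost=not, Backup chain 2 inoperative=occurs, B tracking receiver 2 offline=occurs → not all inputs occur → does not occur.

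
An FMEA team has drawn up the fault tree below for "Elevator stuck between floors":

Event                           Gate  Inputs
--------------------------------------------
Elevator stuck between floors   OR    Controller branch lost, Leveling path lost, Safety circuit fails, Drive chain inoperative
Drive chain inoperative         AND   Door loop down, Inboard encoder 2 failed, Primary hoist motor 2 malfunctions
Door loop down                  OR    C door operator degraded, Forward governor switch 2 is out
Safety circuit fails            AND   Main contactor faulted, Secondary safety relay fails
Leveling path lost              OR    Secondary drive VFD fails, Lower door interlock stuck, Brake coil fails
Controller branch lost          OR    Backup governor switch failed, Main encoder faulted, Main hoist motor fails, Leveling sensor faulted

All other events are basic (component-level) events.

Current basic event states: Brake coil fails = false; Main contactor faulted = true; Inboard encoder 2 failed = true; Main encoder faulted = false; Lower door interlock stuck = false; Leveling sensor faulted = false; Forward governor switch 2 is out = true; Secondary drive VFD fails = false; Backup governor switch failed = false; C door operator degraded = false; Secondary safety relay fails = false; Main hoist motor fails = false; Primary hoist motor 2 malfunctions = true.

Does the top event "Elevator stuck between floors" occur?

Yes

Controller branch lost [OR]: Backup governor switch failed=not, Main encoder faulted=not, Main hoist motor fails=not, Leveling sensor faulted=not → no input occurs → does not occur.
Leveling path lost [OR]: Secondary drive VFD fails=not, Lower door interlock stuck=not, Brake coil fails=not → no input occurs → does not occur.
Safety circuit fails [AND]: Main contactor faulted=occurs, Secondary safety relay fails=not → not all inputs occur → does not occur.
Door loop down [OR]: C door operator degraded=not, Forward governor switch 2 is out=occurs → at least one input occurs → occurs.
Drive chain inoperative [AND]: Door loop down=occurs, Inboard encoder 2 failed=occurs, Primary hoist motor 2 malfunctions=occurs → all inputs occur → occurs.
Elevator stuck between floors [OR]: Controller branch lost=not, Leveling path lost=not, Safety circuit fails=not, Drive chain inoperative=occurs → at least one input occurs → occurs.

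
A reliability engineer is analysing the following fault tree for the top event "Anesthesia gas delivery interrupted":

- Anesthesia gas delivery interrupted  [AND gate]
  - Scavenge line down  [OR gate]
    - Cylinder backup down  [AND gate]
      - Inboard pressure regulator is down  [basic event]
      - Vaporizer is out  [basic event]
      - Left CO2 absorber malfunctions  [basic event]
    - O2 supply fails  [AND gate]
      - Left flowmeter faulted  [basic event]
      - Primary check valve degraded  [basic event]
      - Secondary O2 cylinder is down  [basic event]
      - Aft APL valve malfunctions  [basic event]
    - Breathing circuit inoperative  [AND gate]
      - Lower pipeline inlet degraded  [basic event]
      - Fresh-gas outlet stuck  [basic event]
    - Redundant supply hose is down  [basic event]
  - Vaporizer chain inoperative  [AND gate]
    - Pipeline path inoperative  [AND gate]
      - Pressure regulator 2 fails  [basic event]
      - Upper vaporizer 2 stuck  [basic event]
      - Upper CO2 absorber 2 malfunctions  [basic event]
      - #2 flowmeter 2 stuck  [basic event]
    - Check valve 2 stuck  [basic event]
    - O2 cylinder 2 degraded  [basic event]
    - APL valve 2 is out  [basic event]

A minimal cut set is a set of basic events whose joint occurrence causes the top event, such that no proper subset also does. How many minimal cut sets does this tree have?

Cylinder backup down [AND]: one cut set from each child combined → 1 × 1 × 1 = 1 cut set(s).
O2 supply fails [AND]: one cut set from each child combined → 1 × 1 × 1 × 1 = 1 cut set(s).
Breathing circuit inoperative [AND]: one cut set from each child combined → 1 × 1 = 1 cut set(s).
Scavenge line down [OR]: union of children's cut sets → 4 cut set(s).
Pipeline path inoperative [AND]: one cut set from each child combined → 1 × 1 × 1 × 1 = 1 cut set(s).
Vaporizer chain inoperative [AND]: one cut set from each child combined → 1 × 1 × 1 × 1 = 1 cut set(s).
Anesthesia gas delivery interrupted [AND]: one cut set from each child combined → 4 × 1 = 4 cut set(s).
Minimal cut sets: {#2 flowmeter 2 stuck, APL valve 2 is out, Check valve 2 stuck, Inboard pressure regulator is down, Left CO2 absorber malfunctions, O2 cylinder 2 degraded, Pressure regulator 2 fails, Upper CO2 absorber 2 malfunctions, Upper vaporizer 2 stuck, Vaporizer is out}; {#2 flowmeter 2 stuck, APL valve 2 is out, Aft APL valve malfunctions, Check valve 2 stuck, Left flowmeter faulted, O2 cylinder 2 degraded, Pressure regulator 2 fails, Primary check valve degraded, Secondary O2 cylinder is down, Upper CO2 absorber 2 malfunctions, Upper vaporizer 2 stuck}; {#2 flowmeter 2 stuck, APL valve 2 is out, Check valve 2 stuck, Fresh-gas outlet stuck, Lower pipeline inlet degraded, O2 cylinder 2 degraded, Pressure regulator 2 fails, Upper CO2 absorber 2 malfunctions, Upper vaporizer 2 stuck}; {#2 flowmeter 2 stuck, APL valve 2 is out, Check valve 2 stuck, O2 cylinder 2 degraded, Pressure regulator 2 fails, Redundant supply hose is down, Upper CO2 absorber 2 malfunctions, Upper vaporizer 2 stuck}.

4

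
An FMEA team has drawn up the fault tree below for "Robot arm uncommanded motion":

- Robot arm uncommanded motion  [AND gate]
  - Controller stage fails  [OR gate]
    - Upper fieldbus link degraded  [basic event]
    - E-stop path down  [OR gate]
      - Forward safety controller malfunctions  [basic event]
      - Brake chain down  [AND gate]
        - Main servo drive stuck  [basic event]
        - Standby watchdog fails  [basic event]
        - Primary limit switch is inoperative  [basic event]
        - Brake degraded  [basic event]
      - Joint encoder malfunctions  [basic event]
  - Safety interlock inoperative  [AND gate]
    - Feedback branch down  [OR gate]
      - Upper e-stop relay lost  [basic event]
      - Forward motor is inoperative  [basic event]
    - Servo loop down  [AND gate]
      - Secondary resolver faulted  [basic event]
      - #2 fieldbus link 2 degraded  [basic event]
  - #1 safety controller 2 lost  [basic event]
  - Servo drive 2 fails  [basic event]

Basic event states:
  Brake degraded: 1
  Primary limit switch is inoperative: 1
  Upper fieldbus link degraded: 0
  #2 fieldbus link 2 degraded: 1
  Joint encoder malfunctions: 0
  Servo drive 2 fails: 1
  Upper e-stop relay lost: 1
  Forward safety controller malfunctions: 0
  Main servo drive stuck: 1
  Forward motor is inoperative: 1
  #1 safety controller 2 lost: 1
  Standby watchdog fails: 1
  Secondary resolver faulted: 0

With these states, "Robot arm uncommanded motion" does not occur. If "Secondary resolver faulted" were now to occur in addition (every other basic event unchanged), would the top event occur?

Counterfactual: set "Secondary resolver faulted" to occurred.
Brake chain down [AND]: Main servo drive stuck=occurs, Standby watchdog fails=occurs, Primary limit switch is inoperative=occurs, Brake degraded=occurs → all inputs occur → occurs.
E-stop path down [OR]: Forward safety controller malfunctions=not, Brake chain down=occurs, Joint encoder malfunctions=not → at least one input occurs → occurs.
Controller stage fails [OR]: Upper fieldbus link degraded=not, E-stop path down=occurs → at least one input occurs → occurs.
Feedback branch down [OR]: Upper e-stop relay lost=occurs, Forward motor is inoperative=occurs → at least one input occurs → occurs.
Servo loop down [AND]: Secondary resolver faulted=occurs, #2 fieldbus link 2 degraded=occurs → all inputs occur → occurs.
Safety interlock inoperative [AND]: Feedback branch down=occurs, Servo loop down=occurs → all inputs occur → occurs.
Robot arm uncommanded motion [AND]: Controller stage fails=occurs, Safety interlock inoperative=occurs, #1 safety controller 2 lost=occurs, Servo drive 2 fails=occurs → all inputs occur → occurs.

Yes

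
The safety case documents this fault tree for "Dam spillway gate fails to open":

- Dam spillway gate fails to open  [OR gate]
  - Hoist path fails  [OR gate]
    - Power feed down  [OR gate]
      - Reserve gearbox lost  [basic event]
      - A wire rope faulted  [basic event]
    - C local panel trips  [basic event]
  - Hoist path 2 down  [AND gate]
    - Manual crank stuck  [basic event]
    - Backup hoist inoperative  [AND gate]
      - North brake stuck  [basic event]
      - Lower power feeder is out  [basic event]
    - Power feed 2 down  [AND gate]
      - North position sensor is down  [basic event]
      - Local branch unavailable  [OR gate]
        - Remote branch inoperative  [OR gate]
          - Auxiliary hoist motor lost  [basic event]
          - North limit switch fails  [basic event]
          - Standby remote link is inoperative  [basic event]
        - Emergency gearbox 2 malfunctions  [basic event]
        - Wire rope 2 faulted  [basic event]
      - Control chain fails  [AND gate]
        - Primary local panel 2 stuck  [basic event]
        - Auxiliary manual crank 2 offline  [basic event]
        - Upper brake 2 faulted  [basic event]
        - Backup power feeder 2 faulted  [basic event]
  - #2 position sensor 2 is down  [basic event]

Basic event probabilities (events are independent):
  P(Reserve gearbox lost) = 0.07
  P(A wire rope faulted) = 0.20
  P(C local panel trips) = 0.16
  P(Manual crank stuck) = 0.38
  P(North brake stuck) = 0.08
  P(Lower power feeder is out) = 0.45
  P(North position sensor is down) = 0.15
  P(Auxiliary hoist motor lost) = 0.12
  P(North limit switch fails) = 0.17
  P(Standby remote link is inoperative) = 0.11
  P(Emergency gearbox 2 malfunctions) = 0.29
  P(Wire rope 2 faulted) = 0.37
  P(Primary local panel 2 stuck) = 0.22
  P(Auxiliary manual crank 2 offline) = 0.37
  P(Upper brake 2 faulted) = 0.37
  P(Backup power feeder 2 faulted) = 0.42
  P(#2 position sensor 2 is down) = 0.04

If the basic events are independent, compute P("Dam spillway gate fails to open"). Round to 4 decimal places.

P(Power feed down) [OR] = 1 − (1−0.07) × (1−0.20) = 0.256000
P(Hoist path fails) [OR] = 1 − (1−0.256000) × (1−0.16) = 0.375040
P(Backup hoist inoperative) [AND] = 0.08 × 0.45 = 0.036000
P(Remote branch inoperative) [OR] = 1 − (1−0.12) × (1−0.17) × (1−0.11) = 0.349944
P(Local branch unavailable) [OR] = 1 − (1−0.349944) × (1−0.29) × (1−0.37) = 0.709230
P(Control chain fails) [AND] = 0.22 × 0.37 × 0.37 × 0.42 = 0.012650
P(Power feed 2 down) [AND] = 0.15 × 0.709230 × 0.012650 = 0.001346
P(Hoist path 2 down) [AND] = 0.38 × 0.036000 × 0.001346 = 0.000018
P(Dam spillway gate fails to open) [OR] = 1 − (1−0.375040) × (1−0.000018) × (1−0.04) = 0.400049
Rounded to 4 decimal places: P(Dam spillway gate fails to open) ≈ 0.4000.

0.4000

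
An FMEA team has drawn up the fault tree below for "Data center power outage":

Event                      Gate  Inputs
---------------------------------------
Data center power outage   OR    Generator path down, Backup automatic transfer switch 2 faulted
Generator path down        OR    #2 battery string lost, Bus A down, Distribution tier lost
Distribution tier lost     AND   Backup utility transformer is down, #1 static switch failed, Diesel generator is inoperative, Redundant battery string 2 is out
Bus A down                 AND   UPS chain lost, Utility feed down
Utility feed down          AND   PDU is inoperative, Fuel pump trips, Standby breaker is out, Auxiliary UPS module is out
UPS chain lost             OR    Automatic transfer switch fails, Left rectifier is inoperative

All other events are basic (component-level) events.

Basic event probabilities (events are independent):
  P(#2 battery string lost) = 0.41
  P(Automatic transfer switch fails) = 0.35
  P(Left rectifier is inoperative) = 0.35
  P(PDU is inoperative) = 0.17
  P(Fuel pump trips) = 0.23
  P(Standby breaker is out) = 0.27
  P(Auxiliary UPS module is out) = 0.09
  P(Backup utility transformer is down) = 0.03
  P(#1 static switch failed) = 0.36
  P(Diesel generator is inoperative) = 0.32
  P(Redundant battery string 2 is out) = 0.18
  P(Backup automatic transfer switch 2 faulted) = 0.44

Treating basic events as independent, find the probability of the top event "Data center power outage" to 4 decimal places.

0.6700

P(UPS chain lost) [OR] = 1 − (1−0.35) × (1−0.35) = 0.577500
P(Utility feed down) [AND] = 0.17 × 0.23 × 0.27 × 0.09 = 0.000950
P(Bus A down) [AND] = 0.577500 × 0.000950 = 0.000549
P(Distribution tier lost) [AND] = 0.03 × 0.36 × 0.32 × 0.18 = 0.000622
P(Generator path down) [OR] = 1 − (1−0.41) × (1−0.000549) × (1−0.000622) = 0.410691
P(Data center power outage) [OR] = 1 − (1−0.410691) × (1−0.44) = 0.669987
Rounded to 4 decimal places: P(Data center power outage) ≈ 0.6700.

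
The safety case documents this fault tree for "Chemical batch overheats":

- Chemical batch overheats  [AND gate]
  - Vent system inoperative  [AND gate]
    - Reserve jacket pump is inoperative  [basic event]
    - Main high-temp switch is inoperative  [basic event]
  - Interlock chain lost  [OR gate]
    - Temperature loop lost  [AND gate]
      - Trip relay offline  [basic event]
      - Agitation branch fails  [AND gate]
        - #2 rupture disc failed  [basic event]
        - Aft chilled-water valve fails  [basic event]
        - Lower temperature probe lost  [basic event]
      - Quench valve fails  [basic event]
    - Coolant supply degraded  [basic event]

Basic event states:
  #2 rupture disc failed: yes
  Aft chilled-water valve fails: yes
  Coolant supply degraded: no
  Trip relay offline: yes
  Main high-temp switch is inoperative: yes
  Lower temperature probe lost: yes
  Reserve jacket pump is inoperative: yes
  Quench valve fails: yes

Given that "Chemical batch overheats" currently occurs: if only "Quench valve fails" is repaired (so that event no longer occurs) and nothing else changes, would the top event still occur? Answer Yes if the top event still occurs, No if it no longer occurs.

No

Counterfactual: set "Quench valve fails" to not occurred.
Vent system inoperative [AND]: Reserve jacket pump is inoperative=occurs, Main high-temp switch is inoperative=occurs → all inputs occur → occurs.
Agitation branch fails [AND]: #2 rupture disc failed=occurs, Aft chilled-water valve fails=occurs, Lower temperature probe lost=occurs → all inputs occur → occurs.
Temperature loop lost [AND]: Trip relay offline=occurs, Agitation branch fails=occurs, Quench valve fails=not → not all inputs occur → does not occur.
Interlock chain lost [OR]: Temperature loop lost=not, Coolant supply degraded=not → no input occurs → does not occur.
Chemical batch overheats [AND]: Vent system inoperative=occurs, Interlock chain lost=not → not all inputs occur → does not occur.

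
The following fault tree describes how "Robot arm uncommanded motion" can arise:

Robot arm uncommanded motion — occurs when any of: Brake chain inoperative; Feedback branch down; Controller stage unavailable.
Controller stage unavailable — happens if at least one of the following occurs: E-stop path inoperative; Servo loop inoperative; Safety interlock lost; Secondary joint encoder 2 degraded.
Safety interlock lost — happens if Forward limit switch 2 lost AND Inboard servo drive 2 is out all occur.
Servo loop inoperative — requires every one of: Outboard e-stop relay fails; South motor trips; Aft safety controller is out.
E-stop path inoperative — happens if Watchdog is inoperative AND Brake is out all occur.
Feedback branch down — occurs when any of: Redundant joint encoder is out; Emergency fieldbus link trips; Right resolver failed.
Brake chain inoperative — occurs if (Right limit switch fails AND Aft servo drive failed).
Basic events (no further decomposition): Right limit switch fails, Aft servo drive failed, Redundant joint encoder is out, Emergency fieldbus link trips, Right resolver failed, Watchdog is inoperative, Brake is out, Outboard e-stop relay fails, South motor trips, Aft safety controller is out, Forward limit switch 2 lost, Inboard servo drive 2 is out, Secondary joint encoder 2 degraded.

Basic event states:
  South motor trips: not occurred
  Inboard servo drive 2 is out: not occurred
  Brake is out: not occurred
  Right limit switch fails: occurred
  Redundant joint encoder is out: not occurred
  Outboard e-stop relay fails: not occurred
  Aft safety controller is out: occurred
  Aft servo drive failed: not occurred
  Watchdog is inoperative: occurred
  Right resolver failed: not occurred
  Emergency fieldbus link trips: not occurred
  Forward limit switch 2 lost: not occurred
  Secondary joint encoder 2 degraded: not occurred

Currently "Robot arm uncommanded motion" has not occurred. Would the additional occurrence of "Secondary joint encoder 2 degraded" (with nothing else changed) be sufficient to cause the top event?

Yes

Counterfactual: set "Secondary joint encoder 2 degraded" to occurred.
Brake chain inoperative [AND]: Right limit switch fails=occurs, Aft servo drive failed=not → not all inputs occur → does not occur.
Feedback branch down [OR]: Redundant joint encoder is out=not, Emergency fieldbus link trips=not, Right resolver failed=not → no input occurs → does not occur.
E-stop path inoperative [AND]: Watchdog is inoperative=occurs, Brake is out=not → not all inputs occur → does not occur.
Servo loop inoperative [AND]: Outboard e-stop relay fails=not, South motor trips=not, Aft safety controller is out=occurs → not all inputs occur → does not occur.
Safety interlock lost [AND]: Forward limit switch 2 lost=not, Inboard servo drive 2 is out=not → not all inputs occur → does not occur.
Controller stage unavailable [OR]: E-stop path inoperative=not, Servo loop inoperative=not, Safety interlock lost=not, Secondary joint encoder 2 degraded=occurs → at least one input occurs → occurs.
Robot arm uncommanded motion [OR]: Brake chain inoperative=not, Feedback branch down=not, Controller stage unavailable=occurs → at least one input occurs → occurs.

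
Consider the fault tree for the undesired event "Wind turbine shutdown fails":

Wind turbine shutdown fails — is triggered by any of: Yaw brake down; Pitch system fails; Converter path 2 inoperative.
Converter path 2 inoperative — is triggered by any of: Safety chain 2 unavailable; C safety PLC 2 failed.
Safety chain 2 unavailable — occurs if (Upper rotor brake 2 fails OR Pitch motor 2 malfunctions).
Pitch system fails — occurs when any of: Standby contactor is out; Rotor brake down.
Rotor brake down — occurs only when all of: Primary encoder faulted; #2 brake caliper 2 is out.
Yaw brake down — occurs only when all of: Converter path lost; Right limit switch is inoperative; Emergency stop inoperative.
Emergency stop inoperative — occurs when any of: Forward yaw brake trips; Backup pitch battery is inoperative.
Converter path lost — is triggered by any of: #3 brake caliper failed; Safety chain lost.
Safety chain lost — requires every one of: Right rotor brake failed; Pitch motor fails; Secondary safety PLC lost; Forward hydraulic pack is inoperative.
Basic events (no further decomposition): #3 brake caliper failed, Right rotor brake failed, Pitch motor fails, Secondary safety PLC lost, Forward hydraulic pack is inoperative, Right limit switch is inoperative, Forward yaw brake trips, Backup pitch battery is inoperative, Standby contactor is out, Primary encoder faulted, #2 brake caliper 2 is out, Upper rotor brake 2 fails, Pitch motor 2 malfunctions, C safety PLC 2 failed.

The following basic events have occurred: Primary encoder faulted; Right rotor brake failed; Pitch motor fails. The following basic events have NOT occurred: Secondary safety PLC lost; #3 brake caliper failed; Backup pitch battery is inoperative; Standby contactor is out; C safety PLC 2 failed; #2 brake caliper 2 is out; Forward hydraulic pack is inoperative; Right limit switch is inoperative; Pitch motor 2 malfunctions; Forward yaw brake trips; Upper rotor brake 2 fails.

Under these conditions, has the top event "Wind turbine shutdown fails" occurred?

Safety chain lost [AND]: Right rotor brake failed=occurs, Pitch motor fails=occurs, Secondary safety PLC lost=not, Forward hydraulic pack is inoperative=not → not all inputs occur → does not occur.
Converter path lost [OR]: #3 brake caliper failed=not, Safety chain lost=not → no input occurs → does not occur.
Emergency stop inoperative [OR]: Forward yaw brake trips=not, Backup pitch battery is inoperative=not → no input occurs → does not occur.
Yaw brake down [AND]: Converter path lost=not, Right limit switch is inoperative=not, Emergency stop inoperative=not → not all inputs occur → does not occur.
Rotor brake down [AND]: Primary encoder faulted=occurs, #2 brake caliper 2 is out=not → not all inputs occur → does not occur.
Pitch system fails [OR]: Standby contactor is out=not, Rotor brake down=not → no input occurs → does not occur.
Safety chain 2 unavailable [OR]: Upper rotor brake 2 fails=not, Pitch motor 2 malfunctions=not → no input occurs → does not occur.
Converter path 2 inoperative [OR]: Safety chain 2 unavailable=not, C safety PLC 2 failed=not → no input occurs → does not occur.
Wind turbine shutdown fails [OR]: Yaw brake down=not, Pitch system fails=not, Converter path 2 inoperative=not → no input occurs → does not occur.

No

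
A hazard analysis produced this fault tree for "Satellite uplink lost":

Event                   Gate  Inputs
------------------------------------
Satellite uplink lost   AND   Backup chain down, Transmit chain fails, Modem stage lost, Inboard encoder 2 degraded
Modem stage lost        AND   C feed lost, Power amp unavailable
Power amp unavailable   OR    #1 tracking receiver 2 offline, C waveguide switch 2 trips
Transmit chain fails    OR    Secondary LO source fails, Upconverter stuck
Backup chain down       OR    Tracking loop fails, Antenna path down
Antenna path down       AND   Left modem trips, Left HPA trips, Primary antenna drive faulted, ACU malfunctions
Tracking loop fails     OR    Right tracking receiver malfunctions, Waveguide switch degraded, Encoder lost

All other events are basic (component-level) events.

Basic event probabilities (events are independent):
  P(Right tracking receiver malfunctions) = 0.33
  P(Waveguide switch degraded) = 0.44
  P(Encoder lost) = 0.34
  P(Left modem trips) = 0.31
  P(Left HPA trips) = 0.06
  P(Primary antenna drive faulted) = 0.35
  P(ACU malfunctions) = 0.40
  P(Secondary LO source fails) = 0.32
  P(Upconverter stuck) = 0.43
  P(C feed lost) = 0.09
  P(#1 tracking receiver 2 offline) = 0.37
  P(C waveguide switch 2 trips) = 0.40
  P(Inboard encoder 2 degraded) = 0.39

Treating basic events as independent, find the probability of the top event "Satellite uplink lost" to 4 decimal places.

0.0101

P(Tracking loop fails) [OR] = 1 − (1−0.33) × (1−0.44) × (1−0.34) = 0.752368
P(Antenna path down) [AND] = 0.31 × 0.06 × 0.35 × 0.40 = 0.002604
P(Backup chain down) [OR] = 1 − (1−0.752368) × (1−0.002604) = 0.753013
P(Transmit chain fails) [OR] = 1 − (1−0.32) × (1−0.43) = 0.612400
P(Power amp unavailable) [OR] = 1 − (1−0.37) × (1−0.40) = 0.622000
P(Modem stage lost) [AND] = 0.09 × 0.622000 = 0.055980
P(Satellite uplink lost) [AND] = 0.753013 × 0.612400 × 0.055980 × 0.39 = 0.010068
Rounded to 4 decimal places: P(Satellite uplink lost) ≈ 0.0101.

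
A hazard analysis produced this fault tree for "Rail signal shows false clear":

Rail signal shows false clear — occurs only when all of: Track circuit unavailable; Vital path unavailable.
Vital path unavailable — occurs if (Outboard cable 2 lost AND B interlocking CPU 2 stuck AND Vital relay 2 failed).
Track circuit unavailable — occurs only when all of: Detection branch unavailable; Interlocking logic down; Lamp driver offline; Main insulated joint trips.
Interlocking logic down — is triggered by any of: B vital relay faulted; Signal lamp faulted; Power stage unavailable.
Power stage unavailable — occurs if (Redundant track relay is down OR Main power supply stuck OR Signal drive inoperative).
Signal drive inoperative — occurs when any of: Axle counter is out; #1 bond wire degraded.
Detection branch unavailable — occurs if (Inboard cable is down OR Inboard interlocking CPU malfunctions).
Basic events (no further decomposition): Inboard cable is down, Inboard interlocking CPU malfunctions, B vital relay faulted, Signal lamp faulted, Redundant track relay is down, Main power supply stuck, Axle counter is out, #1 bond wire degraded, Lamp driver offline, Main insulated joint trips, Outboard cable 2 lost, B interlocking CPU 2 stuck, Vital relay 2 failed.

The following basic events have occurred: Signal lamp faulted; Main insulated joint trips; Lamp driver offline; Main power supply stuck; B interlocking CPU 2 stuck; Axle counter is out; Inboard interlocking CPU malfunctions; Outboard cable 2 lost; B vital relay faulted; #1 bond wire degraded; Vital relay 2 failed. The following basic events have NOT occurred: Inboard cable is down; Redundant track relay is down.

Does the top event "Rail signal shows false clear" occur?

Detection branch unavailable [OR]: Inboard cable is down=not, Inboard interlocking CPU malfunctions=occurs → at least one input occurs → occurs.
Signal drive inoperative [OR]: Axle counter is out=occurs, #1 bond wire degraded=occurs → at least one input occurs → occurs.
Power stage unavailable [OR]: Redundant track relay is down=not, Main power supply stuck=occurs, Signal drive inoperative=occurs → at least one input occurs → occurs.
Interlocking logic down [OR]: B vital relay faulted=occurs, Signal lamp faulted=occurs, Power stage unavailable=occurs → at least one input occurs → occurs.
Track circuit unavailable [AND]: Detection branch unavailable=occurs, Interlocking logic down=occurs, Lamp driver offline=occurs, Main insulated joint trips=occurs → all inputs occur → occurs.
Vital path unavailable [AND]: Outboard cable 2 lost=occurs, B interlocking CPU 2 stuck=occurs, Vital relay 2 failed=occurs → all inputs occur → occurs.
Rail signal shows false clear [AND]: Track circuit unavailable=occurs, Vital path unavailable=occurs → all inputs occur → occurs.

Yes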